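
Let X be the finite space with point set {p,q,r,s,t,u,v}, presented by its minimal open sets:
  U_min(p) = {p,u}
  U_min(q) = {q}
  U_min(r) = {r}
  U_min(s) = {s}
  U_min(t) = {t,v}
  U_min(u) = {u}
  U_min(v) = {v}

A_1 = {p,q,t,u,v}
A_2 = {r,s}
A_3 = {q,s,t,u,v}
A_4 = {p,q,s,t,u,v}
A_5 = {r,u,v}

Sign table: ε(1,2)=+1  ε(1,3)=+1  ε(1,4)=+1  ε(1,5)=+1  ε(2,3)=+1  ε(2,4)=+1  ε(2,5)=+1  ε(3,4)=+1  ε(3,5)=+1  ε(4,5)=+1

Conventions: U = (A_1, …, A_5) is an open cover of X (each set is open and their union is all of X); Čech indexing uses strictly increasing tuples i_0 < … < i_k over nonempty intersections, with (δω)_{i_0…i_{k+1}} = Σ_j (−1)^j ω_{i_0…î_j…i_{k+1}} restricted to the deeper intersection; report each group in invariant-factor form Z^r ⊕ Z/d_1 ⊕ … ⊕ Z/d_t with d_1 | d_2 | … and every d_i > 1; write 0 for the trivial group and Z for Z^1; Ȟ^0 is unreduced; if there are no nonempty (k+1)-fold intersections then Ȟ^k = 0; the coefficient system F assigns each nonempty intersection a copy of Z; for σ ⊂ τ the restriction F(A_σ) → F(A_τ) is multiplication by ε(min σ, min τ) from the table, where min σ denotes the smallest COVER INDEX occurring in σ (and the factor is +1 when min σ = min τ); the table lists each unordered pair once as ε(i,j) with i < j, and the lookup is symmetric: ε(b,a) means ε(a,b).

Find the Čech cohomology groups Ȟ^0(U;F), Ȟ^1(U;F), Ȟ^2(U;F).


nonempty overlaps:
  A13={q,t,u,v} A14={p,q,t,u,v} A15={u,v} A23={s} A24={s} A25={r} A34={q,s,t,u,v} A35={u,v} A45={u,v}
  A134={q,t,u,v} A135={u,v} A145={u,v} A234={s} A345={u,v}
  A1345={u,v}
C dims 5,9,5,1; δ0: rk 4, SNF 1^4; δ1: rk 4, SNF 1^4; δ2: rk 1, SNF 1^1
degree 0: 5−4−0 = 1 → Ȟ^0 ≅ Z
degree 1: 9−4−4 = 1 → Ȟ^1 ≅ Z
degree 2: 5−1−4 = 0 → Ȟ^2 ≅ 0

Ȟ^0 ≅ Z,  Ȟ^1 ≅ Z,  Ȟ^2 ≅ 0


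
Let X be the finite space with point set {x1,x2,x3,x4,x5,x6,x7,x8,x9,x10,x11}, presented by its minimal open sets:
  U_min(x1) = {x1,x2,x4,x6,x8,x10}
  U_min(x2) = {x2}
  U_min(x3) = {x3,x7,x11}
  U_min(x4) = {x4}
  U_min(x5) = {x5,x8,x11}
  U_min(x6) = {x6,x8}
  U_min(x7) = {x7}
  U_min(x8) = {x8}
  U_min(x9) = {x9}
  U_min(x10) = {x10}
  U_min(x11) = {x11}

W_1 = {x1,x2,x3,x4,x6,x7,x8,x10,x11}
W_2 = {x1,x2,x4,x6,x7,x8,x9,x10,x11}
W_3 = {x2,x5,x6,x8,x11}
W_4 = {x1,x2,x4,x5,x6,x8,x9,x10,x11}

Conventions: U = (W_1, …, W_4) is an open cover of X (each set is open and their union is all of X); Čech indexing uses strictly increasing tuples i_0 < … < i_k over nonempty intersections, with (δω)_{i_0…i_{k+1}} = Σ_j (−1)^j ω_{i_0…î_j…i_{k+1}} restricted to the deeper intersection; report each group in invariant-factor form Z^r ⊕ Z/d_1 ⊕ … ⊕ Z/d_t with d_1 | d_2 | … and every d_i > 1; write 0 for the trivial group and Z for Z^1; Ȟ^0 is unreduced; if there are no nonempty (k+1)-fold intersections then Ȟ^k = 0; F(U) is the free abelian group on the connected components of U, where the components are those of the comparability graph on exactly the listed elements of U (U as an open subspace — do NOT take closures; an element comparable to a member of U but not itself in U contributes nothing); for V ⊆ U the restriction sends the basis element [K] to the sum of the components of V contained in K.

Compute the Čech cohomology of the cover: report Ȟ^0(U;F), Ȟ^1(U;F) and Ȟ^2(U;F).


Ȟ^0 ≅ Z^2, Ȟ^1 ≅ 0 and Ȟ^2 ≅ 0

intersection data:
  W12={x1,x2,x4,x6,x7,x8,x10,x11} W13={x2,x6,x8,x11} W14={x1,x2,x4,x6,x8,x10,x11} W23={x2,x6,x8,x11} W24={x1,x2,x4,x6,x8,x9,x10,x11} W34={x2,x5,x6,x8,x11}
  W123={x2,x6,x8,x11} W124={x1,x2,x4,x6,x8,x10,x11} W134={x2,x6,x8,x11} W234={x2,x6,x8,x11}
  W1234={x2,x6,x8,x11}
components per intersection:
  W1: {x1,x2,x4,x6,x8,x10} {x3,x7,x11}
  W2: {x1,x2,x4,x6,x8,x10} {x7} {x9} {x11}
  W3: {x2} {x5,x6,x8,x11}
  W4: {x1,x2,x4,x5,x6,x8,x10,x11} {x9}
  W12: {x1,x2,x4,x6,x8,x10} {x7} {x11}
  W13: {x2} {x6,x8} {x11}
  W14: {x1,x2,x4,x6,x8,x10} {x11}
  W23: {x2} {x6,x8} {x11}
  W24: {x1,x2,x4,x6,x8,x10} {x9} {x11}
  W34: {x2} {x5,x6,x8,x11}
  W123: {x2} {x6,x8} {x11}
  W124: {x1,x2,x4,x6,x8,x10} {x11}
  W134: {x2} {x6,x8} {x11}
  W234: {x2} {x6,x8} {x11}
  W1234: {x2} {x6,x8} {x11}
C dims 10,16,11,3; δ0: rk 8, SNF 1^8; δ1: rk 8, SNF 1^8; δ2: rk 3, SNF 1^3
Ȟ^0 = (10 − 8) − 0 = 2, so Ȟ^0 ≅ Z^2
Ȟ^1 = (16 − 8) − 8 = 0, so Ȟ^1 ≅ 0
Ȟ^2 = (11 − 3) − 8 = 0, so Ȟ^2 ≅ 0


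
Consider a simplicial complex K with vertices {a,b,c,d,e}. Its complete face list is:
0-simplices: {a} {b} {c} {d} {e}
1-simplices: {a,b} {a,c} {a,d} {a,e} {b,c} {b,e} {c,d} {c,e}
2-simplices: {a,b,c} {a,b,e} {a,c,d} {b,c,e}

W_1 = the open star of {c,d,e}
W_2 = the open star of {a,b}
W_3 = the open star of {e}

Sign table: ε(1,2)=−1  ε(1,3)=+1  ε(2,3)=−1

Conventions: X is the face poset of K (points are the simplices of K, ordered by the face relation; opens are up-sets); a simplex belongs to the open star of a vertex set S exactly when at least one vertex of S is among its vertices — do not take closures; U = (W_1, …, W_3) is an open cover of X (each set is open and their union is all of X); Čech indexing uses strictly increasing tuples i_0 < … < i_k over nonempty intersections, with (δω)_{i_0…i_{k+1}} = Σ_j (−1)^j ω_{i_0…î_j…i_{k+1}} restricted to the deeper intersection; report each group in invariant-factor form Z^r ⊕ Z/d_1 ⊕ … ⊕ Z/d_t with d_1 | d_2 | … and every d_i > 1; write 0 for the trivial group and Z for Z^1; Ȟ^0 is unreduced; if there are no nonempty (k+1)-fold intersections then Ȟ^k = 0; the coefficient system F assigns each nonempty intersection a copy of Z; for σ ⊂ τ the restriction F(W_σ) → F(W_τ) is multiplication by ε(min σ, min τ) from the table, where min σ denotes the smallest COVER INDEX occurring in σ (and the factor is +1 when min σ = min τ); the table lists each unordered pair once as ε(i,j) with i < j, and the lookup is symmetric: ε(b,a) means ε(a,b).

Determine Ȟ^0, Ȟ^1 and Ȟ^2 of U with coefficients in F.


intersection data:
  W1={{c},{d},{e},{a,c},{a,d},{a,e},{b,c},{b,e},{c,d},{c,e},{a,b,c},{a,b,e},{a,c,d},{b,c,e}} W2={{a},{b},{a,b},{a,c},{a,d},{a,e},{b,c},{b,e},{a,b,c},{a,b,e},{a,c,d},{b,c,e}} W3={{e},{a,e},{b,e},{c,e},{a,b,e},{b,c,e}}
  W12={{a,c},{a,d},{a,e},{b,c},{b,e},{a,b,c},{a,b,e},{a,c,d},{b,c,e}} W13={{e},{a,e},{b,e},{c,e},{a,b,e},{b,c,e}} W23={{a,e},{b,e},{a,b,e},{b,c,e}}
  W123={{a,e},{b,e},{a,b,e},{b,c,e}}
C dims 3,3,1; δ0: rk 2, SNF 1^2; δ1: rk 1, SNF 1^1
Ȟ^0 = (3 − 2) − 0 = 1, so Ȟ^0 ≅ Z
Ȟ^1 = (3 − 1) − 2 = 0, so Ȟ^1 ≅ 0
Ȟ^2 = (1 − 0) − 1 = 0, so Ȟ^2 ≅ 0

Ȟ^0 = Z, Ȟ^1 = 0 and Ȟ^2 = 0


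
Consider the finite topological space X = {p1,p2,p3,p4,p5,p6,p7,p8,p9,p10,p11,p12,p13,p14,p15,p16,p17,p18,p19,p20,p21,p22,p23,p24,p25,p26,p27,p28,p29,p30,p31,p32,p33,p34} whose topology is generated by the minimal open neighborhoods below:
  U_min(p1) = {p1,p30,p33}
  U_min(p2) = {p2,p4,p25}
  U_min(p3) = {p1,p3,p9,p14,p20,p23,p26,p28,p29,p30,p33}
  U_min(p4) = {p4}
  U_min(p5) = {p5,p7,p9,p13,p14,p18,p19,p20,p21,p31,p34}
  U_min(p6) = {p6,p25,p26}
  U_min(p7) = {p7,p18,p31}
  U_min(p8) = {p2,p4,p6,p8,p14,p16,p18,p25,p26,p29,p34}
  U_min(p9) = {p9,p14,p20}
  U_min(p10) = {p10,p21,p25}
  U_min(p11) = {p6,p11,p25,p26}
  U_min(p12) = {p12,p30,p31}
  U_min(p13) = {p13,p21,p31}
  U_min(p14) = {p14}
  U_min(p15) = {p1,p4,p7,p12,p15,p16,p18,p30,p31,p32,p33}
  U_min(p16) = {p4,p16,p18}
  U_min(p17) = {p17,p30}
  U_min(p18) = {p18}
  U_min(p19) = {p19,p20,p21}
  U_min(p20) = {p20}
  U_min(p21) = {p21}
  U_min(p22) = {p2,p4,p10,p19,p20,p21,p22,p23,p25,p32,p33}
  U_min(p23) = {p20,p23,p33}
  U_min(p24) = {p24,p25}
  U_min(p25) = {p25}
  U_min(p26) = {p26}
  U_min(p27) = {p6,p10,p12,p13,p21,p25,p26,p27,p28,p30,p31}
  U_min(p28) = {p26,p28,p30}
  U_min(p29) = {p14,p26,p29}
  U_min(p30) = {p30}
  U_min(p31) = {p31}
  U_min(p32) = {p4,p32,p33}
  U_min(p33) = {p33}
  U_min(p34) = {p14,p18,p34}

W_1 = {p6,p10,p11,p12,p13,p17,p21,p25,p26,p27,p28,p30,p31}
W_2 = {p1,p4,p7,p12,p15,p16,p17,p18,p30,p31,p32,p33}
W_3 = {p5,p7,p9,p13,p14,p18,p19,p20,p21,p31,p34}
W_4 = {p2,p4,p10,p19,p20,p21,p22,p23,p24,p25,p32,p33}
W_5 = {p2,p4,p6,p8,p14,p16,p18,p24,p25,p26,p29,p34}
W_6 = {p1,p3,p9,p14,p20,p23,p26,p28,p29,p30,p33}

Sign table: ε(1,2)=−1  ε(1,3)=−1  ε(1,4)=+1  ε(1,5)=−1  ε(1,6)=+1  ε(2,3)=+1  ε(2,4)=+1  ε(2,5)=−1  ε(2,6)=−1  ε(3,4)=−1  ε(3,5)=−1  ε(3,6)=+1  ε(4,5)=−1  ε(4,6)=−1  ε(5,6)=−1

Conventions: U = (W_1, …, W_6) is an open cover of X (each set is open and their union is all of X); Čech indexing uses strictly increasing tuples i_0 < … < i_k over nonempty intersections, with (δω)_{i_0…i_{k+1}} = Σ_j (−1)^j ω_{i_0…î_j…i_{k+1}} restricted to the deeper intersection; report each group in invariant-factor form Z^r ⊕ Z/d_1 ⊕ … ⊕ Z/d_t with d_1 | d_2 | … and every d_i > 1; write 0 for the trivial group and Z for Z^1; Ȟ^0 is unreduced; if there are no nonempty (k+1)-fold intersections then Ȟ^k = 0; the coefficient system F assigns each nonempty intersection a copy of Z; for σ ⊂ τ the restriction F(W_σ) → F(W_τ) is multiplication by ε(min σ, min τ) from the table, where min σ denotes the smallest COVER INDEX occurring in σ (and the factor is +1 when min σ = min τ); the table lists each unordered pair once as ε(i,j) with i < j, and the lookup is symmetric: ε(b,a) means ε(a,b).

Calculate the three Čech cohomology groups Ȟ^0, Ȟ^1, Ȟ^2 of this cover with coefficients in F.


Ȟ^0 ≅ 0; Ȟ^1 ≅ Z/2; Ȟ^2 ≅ Z

intersection data:
  W12={p12,p17,p30,p31} W13={p13,p21,p31} W14={p10,p21,p25} W15={p6,p25,p26} W16={p26,p28,p30} W23={p7,p18,p31} W24={p4,p32,p33} W25={p4,p16,p18} W26={p1,p30,p33} W34={p19,p20,p21} W35={p14,p18,p34} W36={p9,p14,p20} W45={p2,p4,p24,p25} W46={p20,p23,p33} W56={p14,p26,p29}
  W123={p31} W126={p30} W134={p21} W145={p25} W156={p26} W235={p18} W245={p4} W246={p33} W346={p20} W356={p14}
C dims 6,15,10; δ0: rk 6, SNF 1^5·2; δ1: rk 9, SNF 1^9
Ȟ^0 = (6 − 6) − 0 = 0, so Ȟ^0 ≅ 0
Ȟ^1 = (15 − 9) − 6 = 0 plus torsion [2], so Ȟ^1 ≅ Z/2
Ȟ^2 = (10 − 0) − 9 = 1, so Ȟ^2 ≅ Z


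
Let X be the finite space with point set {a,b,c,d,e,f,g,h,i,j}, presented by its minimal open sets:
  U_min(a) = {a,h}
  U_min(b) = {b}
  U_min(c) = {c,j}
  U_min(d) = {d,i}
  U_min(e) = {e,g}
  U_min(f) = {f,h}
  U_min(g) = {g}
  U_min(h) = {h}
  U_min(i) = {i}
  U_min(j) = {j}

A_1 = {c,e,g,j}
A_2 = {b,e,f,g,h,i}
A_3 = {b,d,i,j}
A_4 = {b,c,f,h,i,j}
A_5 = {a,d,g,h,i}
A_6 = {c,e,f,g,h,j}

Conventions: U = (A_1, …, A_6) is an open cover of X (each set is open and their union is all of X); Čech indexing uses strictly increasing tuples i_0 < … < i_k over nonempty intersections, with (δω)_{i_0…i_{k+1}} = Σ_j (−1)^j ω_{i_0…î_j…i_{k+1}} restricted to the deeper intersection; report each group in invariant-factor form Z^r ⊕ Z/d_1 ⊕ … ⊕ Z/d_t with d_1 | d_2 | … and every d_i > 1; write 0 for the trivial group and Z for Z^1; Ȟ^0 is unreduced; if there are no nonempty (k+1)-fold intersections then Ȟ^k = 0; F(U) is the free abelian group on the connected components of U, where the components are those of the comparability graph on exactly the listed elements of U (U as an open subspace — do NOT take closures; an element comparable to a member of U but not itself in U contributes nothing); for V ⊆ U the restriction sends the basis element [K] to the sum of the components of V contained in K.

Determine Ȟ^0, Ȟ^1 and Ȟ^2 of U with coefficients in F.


Ȟ^0(U;F) ≅ Z^5, Ȟ^1(U;F) ≅ 0 and Ȟ^2(U;F) ≅ 0

nerve of the cover:
  A12={e,g} A13={j} A14={c,j} A15={g} A16={c,e,g,j} A23={b,i} A24={b,f,h,i} A25={g,h,i} A26={e,f,g,h} A34={b,i,j} A35={d,i} A36={j} A45={h,i} A46={c,f,h,j} A56={g,h}
  A125={g} A126={e,g} A134={j} A136={j} A146={c,j} A156={g} A234={b,i} A235={i} A245={h,i} A246={f,h} A256={g,h} A345={i} A346={j} A456={h}
  A1256={g} A1346={j} A2345={i} A2456={h}
components per intersection:
  A1: {c,j} {e,g}
  A2: {b} {e,g} {f,h} {i}
  A3: {b} {d,i} {j}
  A4: {b} {c,j} {f,h} {i}
  A5: {a,h} {d,i} {g}
  A6: {c,j} {e,g} {f,h}
  A12: {e,g}
  A13: {j}
  A14: {c,j}
  A15: {g}
  A16: {c,j} {e,g}
  A23: {b} {i}
  A24: {b} {f,h} {i}
  A25: {g} {h} {i}
  A26: {e,g} {f,h}
  A34: {b} {i} {j}
  A35: {d,i}
  A36: {j}
  A45: {h} {i}
  A46: {c,j} {f,h}
  A56: {g} {h}
  A125: {g}
  A126: {e,g}
  A134: {j}
  A136: {j}
  A146: {c,j}
  A156: {g}
  A234: {b} {i}
  A235: {i}
  A245: {h} {i}
  A246: {f,h}
  A256: {g} {h}
  A345: {i}
  A346: {j}
  A456: {h}
  A1256: {g}
  A1346: {j}
  A2345: {i}
  A2456: {h}
C dims 19,27,17,4; δ0: rk 14, SNF 1^14; δ1: rk 13, SNF 1^13; δ2: rk 4, SNF 1^4
Ȟ^0 = (19 − 14) − 0 = 5, so Ȟ^0 ≅ Z^5
Ȟ^1 = (27 − 13) − 14 = 0, so Ȟ^1 ≅ 0
Ȟ^2 = (17 − 4) − 13 = 0, so Ȟ^2 ≅ 0


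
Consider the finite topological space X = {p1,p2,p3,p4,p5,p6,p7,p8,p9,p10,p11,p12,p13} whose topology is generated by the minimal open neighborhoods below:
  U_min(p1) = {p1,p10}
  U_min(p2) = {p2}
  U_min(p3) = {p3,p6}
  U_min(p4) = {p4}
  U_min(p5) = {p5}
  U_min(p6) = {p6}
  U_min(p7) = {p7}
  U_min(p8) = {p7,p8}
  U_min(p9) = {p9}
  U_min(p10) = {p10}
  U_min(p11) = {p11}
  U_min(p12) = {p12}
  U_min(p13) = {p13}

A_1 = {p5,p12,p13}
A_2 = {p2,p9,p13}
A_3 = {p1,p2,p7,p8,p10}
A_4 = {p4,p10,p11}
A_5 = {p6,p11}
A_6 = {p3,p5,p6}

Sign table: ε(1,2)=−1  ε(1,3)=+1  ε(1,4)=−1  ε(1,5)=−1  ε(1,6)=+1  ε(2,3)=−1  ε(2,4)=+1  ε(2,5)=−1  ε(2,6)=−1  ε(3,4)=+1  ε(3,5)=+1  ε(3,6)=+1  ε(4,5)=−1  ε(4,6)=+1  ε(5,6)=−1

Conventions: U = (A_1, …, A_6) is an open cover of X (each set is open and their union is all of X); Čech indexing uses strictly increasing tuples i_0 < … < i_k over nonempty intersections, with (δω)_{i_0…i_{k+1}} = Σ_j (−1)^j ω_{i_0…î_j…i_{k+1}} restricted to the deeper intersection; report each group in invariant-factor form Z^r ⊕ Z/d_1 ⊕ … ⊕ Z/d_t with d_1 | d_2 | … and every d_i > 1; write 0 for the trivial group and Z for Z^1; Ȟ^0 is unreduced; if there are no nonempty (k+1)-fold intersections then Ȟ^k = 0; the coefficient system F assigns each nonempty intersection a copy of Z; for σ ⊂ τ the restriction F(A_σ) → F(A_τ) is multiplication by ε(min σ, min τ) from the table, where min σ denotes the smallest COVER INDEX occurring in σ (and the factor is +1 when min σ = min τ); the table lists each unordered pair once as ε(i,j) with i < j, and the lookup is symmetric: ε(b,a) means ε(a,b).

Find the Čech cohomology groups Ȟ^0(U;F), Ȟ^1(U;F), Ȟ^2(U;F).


nerve simplices:
  A12={p13} A16={p5} A23={p2} A34={p10} A45={p11} A56={p6}
C dims 6,6; δ0: rk 5, SNF 1^5
degree 0: 6−5−0 = 1 → Ȟ^0 ≅ Z
degree 1: 6−0−5 = 1 → Ȟ^1 ≅ Z
degree 2: 0−0−0 = 0 → Ȟ^2 ≅ 0

Ȟ^0 = Z,  Ȟ^1 = Z,  Ȟ^2 = 0


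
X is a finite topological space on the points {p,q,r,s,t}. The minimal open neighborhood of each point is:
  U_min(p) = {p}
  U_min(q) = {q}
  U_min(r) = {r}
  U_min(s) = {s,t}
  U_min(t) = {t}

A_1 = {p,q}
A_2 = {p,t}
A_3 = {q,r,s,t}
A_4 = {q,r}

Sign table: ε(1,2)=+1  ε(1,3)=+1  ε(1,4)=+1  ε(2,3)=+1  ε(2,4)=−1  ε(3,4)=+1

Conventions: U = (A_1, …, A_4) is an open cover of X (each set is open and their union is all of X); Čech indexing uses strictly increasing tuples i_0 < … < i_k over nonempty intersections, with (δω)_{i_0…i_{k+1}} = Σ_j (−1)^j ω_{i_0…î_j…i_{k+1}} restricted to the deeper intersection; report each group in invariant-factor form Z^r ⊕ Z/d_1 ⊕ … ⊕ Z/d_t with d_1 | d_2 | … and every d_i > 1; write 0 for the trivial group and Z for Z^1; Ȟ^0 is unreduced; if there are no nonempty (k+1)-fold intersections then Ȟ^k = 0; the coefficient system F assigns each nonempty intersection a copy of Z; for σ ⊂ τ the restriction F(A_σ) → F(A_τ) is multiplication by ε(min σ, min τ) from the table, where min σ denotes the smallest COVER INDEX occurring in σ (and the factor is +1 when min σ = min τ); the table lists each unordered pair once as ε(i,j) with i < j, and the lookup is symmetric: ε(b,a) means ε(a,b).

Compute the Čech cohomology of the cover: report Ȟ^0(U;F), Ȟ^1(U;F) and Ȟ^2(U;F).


nerve simplices:
  A12={p} A13={q} A14={q} A23={t} A34={q,r}
  A134={q}
C dims 4,5,1; δ0: rk 3, SNF 1^3; δ1: rk 1, SNF 1^1
degree 0: 4−3−0 = 1 → Ȟ^0 ≅ Z
degree 1: 5−1−3 = 1 → Ȟ^1 ≅ Z
degree 2: 1−0−1 = 0 → Ȟ^2 ≅ 0

Ȟ^0 ≅ Z; Ȟ^1 ≅ Z; Ȟ^2 ≅ 0


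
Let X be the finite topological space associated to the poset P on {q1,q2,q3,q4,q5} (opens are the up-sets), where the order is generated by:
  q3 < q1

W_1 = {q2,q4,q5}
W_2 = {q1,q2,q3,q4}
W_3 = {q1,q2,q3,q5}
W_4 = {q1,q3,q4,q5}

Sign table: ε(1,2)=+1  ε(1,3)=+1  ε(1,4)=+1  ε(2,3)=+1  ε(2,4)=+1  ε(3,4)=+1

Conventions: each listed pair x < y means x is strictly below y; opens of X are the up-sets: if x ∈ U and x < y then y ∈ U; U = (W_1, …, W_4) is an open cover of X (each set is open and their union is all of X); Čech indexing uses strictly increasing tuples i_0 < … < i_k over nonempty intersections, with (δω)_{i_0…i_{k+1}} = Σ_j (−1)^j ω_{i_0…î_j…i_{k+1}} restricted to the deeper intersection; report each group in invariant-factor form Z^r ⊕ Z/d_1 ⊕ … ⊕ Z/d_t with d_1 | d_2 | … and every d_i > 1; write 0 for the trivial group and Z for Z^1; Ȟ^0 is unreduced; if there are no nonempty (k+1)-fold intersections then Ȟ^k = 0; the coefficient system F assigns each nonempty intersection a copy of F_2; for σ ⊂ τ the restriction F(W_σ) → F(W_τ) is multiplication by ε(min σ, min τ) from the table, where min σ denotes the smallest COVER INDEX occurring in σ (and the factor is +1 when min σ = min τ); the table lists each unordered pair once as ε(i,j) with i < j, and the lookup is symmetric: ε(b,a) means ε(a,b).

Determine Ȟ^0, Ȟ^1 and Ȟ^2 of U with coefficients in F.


Ȟ^0 = Z/2, Ȟ^1 = 0, Ȟ^2 = Z/2

nonempty intersections:
  W12={q2,q4} W13={q2,q5} W14={q4,q5} W23={q1,q2,q3} W24={q1,q3,q4} W34={q1,q3,q5}
  W123={q2} W124={q4} W134={q5} W234={q1,q3}
C dims 4,6,4; δ0: rk_F2 3; δ1: rk_F2 3
Ȟ^0: (4−3)−0=1 ⇒ Z/2
Ȟ^1: (6−3)−3=0 ⇒ 0
Ȟ^2: (4−0)−3=1 ⇒ Z/2


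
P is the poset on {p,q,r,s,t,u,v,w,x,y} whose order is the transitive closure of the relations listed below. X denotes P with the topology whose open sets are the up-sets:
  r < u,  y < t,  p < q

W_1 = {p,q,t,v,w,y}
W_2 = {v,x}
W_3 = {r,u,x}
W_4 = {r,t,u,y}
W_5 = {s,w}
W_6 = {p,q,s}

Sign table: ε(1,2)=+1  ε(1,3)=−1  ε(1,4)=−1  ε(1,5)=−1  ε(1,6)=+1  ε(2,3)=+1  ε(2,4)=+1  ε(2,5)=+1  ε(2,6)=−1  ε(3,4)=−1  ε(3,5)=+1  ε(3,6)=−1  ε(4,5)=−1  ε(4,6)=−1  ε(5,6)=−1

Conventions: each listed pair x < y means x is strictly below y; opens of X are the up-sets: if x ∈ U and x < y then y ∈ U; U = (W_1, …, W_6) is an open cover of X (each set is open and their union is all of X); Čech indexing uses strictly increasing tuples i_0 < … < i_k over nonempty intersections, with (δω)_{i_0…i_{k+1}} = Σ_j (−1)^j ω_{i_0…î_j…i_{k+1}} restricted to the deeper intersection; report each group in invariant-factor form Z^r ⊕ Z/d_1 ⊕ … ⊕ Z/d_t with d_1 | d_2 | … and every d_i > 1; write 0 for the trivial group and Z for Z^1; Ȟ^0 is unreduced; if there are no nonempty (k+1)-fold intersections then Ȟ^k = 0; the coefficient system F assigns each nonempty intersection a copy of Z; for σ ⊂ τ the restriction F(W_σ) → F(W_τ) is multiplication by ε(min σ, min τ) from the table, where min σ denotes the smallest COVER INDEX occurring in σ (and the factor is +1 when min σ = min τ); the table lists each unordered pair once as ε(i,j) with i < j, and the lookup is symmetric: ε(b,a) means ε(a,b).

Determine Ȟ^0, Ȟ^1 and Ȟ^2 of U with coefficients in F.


cover nerve:
  W12={v} W14={t,y} W15={w} W16={p,q} W23={x} W34={r,u} W56={s}
C dims 6,7; δ0: rk 5, SNF 1^5
Ȟ^0: (6−5)−0=1 ⇒ Z
Ȟ^1: (7−0)−5=2 ⇒ Z^2
Ȟ^2: (0−0)−0=0 ⇒ 0

Ȟ^0 ≅ Z, Ȟ^1 ≅ Z^2, Ȟ^2 ≅ 0


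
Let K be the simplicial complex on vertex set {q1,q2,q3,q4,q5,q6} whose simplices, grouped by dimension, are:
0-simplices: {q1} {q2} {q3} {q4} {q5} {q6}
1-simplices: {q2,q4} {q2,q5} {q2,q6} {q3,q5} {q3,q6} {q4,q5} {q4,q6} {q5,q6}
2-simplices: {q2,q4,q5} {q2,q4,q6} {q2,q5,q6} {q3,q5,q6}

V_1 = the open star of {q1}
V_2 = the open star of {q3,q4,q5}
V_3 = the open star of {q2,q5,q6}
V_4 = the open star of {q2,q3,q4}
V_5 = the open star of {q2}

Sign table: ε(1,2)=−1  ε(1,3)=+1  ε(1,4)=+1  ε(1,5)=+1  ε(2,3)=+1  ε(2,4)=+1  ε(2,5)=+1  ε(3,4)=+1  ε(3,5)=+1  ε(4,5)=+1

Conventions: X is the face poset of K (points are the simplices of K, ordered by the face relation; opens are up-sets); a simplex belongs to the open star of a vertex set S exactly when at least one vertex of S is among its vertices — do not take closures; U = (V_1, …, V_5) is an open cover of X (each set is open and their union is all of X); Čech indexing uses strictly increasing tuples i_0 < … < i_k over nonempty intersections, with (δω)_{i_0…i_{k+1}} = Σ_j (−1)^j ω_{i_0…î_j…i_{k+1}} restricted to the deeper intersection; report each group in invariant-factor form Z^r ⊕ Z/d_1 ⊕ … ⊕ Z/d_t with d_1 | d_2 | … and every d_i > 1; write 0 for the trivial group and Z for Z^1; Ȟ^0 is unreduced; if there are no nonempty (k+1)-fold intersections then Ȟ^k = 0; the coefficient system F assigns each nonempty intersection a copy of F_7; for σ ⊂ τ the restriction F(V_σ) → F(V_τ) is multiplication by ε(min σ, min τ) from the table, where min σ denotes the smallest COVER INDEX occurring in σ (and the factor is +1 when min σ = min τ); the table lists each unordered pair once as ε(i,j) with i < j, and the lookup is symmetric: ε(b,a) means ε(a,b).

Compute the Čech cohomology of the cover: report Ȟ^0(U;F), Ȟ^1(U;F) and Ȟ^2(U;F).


nonempty overlaps:
  V1={{q1}} V2={{q3},{q4},{q5},{q2,q4},{q2,q5},{q3,q5},{q3,q6},{q4,q5},{q4,q6},{q5,q6},{q2,q4,q5},{q2,q4,q6},{q2,q5,q6},{q3,q5,q6}} V3={{q2},{q5},{q6},{q2,q4},{q2,q5},{q2,q6},{q3,q5},{q3,q6},{q4,q5},{q4,q6},{q5,q6},{q2,q4,q5},{q2,q4,q6},{q2,q5,q6},{q3,q5,q6}} V4={{q2},{q3},{q4},{q2,q4},{q2,q5},{q2,q6},{q3,q5},{q3,q6},{q4,q5},{q4,q6},{q2,q4,q5},{q2,q4,q6},{q2,q5,q6},{q3,q5,q6}} V5={{q2},{q2,q4},{q2,q5},{q2,q6},{q2,q4,q5},{q2,q4,q6},{q2,q5,q6}}
  V23={{q5},{q2,q4},{q2,q5},{q3,q5},{q3,q6},{q4,q5},{q4,q6},{q5,q6},{q2,q4,q5},{q2,q4,q6},{q2,q5,q6},{q3,q5,q6}} V24={{q3},{q4},{q2,q4},{q2,q5},{q3,q5},{q3,q6},{q4,q5},{q4,q6},{q2,q4,q5},{q2,q4,q6},{q2,q5,q6},{q3,q5,q6}} V25={{q2,q4},{q2,q5},{q2,q4,q5},{q2,q4,q6},{q2,q5,q6}} V34={{q2},{q2,q4},{q2,q5},{q2,q6},{q3,q5},{q3,q6},{q4,q5},{q4,q6},{q2,q4,q5},{q2,q4,q6},{q2,q5,q6},{q3,q5,q6}} V35={{q2},{q2,q4},{q2,q5},{q2,q6},{q2,q4,q5},{q2,q4,q6},{q2,q5,q6}} V45={{q2},{q2,q4},{q2,q5},{q2,q6},{q2,q4,q5},{q2,q4,q6},{q2,q5,q6}}
  V234={{q2,q4},{q2,q5},{q3,q5},{q3,q6},{q4,q5},{q4,q6},{q2,q4,q5},{q2,q4,q6},{q2,q5,q6},{q3,q5,q6}} V235={{q2,q4},{q2,q5},{q2,q4,q5},{q2,q4,q6},{q2,q5,q6}} V245={{q2,q4},{q2,q5},{q2,q4,q5},{q2,q4,q6},{q2,q5,q6}} V345={{q2},{q2,q4},{q2,q5},{q2,q6},{q2,q4,q5},{q2,q4,q6},{q2,q5,q6}}
  V2345={{q2,q4},{q2,q5},{q2,q4,q5},{q2,q4,q6},{q2,q5,q6}}
C dims 5,6,4,1; δ0: rk_F7 3; δ1: rk_F7 3; δ2: rk_F7 1
degree 0: 5−3−0 = 2 → Ȟ^0 ≅ Z/7 ⊕ Z/7
degree 1: 6−3−3 = 0 → Ȟ^1 ≅ 0
degree 2: 4−1−3 = 0 → Ȟ^2 ≅ 0

Ȟ^0 = Z/7 ⊕ Z/7,  Ȟ^1 = 0,  Ȟ^2 = 0


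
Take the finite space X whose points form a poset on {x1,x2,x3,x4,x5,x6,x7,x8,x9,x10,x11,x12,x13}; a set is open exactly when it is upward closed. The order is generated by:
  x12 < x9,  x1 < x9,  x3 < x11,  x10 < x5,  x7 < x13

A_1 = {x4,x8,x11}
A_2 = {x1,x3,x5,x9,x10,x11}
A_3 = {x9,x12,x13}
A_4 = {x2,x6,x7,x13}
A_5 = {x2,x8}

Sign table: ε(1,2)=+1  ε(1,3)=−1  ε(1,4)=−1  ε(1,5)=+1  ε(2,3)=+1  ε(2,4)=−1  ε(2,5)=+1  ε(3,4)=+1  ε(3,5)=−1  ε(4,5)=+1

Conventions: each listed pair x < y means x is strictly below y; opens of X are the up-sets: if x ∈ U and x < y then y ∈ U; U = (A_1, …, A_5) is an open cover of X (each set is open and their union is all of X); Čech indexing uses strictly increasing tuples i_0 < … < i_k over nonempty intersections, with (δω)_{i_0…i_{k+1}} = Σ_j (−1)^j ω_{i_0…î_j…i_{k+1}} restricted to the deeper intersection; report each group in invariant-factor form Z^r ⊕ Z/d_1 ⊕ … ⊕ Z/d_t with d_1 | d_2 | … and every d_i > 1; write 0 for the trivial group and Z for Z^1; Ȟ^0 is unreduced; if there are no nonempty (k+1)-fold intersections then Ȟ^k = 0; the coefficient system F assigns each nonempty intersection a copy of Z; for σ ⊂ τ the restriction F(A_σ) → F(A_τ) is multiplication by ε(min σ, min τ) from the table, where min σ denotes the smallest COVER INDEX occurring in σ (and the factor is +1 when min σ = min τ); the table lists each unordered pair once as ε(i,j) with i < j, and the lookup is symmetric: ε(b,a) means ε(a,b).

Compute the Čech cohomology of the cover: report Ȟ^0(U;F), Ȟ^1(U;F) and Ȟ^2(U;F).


intersection data:
  A12={x11} A15={x8} A23={x9} A34={x13} A45={x2}
C dims 5,5; δ0: rk 4, SNF 1^4
Ȟ^0 = (5 − 4) − 0 = 1, so Ȟ^0 ≅ Z
Ȟ^1 = (5 − 0) − 4 = 1, so Ȟ^1 ≅ Z
Ȟ^2 = (0 − 0) − 0 = 0, so Ȟ^2 ≅ 0

Ȟ^0(U;F) ≅ Z; Ȟ^1(U;F) ≅ Z; Ȟ^2(U;F) ≅ 0


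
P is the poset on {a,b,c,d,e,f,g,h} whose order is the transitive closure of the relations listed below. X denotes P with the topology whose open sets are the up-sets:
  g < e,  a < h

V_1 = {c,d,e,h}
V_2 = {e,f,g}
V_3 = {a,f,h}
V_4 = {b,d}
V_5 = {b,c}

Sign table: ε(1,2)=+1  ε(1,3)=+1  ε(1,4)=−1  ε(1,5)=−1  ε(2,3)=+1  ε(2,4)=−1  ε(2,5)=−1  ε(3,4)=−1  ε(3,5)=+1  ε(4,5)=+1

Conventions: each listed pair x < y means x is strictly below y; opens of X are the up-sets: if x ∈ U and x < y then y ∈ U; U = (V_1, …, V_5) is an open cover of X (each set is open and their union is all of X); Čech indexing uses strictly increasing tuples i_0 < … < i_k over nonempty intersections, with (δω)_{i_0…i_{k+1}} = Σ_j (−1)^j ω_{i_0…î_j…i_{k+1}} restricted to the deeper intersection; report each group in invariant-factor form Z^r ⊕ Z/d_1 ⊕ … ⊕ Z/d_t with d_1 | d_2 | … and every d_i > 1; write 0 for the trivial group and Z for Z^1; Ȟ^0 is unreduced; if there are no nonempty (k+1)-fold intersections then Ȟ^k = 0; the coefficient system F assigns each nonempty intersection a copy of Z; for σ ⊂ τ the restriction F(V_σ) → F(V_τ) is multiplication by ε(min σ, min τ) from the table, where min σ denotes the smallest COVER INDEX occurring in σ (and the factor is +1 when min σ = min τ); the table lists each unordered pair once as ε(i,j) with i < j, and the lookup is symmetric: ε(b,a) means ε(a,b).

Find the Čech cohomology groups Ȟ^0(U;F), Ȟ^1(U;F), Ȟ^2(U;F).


nerve of the cover:
  V12={e} V13={h} V14={d} V15={c} V23={f} V45={b}
C dims 5,6; δ0: rk 4, SNF 1^4
Ȟ^0 = (5 − 4) − 0 = 1, so Ȟ^0 ≅ Z
Ȟ^1 = (6 − 0) − 4 = 2, so Ȟ^1 ≅ Z^2
Ȟ^2 = (0 − 0) − 0 = 0, so Ȟ^2 ≅ 0

Ȟ^0(U;F) ≅ Z, Ȟ^1(U;F) ≅ Z^2 and Ȟ^2(U;F) ≅ 0


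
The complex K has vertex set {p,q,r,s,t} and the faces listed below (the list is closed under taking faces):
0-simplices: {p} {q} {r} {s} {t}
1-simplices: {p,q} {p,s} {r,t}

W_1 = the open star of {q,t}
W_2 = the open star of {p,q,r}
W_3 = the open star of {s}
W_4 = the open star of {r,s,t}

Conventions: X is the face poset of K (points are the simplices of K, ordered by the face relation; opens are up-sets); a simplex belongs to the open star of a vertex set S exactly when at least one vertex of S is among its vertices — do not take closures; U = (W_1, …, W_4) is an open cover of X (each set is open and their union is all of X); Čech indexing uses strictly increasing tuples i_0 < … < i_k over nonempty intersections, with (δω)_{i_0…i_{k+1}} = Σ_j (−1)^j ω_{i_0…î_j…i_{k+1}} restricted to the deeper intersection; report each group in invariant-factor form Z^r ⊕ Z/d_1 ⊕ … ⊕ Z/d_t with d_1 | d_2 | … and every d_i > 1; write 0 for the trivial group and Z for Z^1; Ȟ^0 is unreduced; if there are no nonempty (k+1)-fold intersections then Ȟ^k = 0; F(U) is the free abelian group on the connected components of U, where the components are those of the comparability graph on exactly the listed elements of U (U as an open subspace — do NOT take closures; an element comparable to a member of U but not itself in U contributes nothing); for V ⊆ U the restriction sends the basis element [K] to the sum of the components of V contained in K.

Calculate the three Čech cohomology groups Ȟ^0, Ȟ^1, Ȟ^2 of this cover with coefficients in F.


Ȟ^0(U;F) ≅ Z^2; Ȟ^1(U;F) ≅ 0; Ȟ^2(U;F) ≅ 0

nerve of the cover:
  W1={{q},{t},{p,q},{r,t}} W2={{p},{q},{r},{p,q},{p,s},{r,t}} W3={{s},{p,s}} W4={{r},{s},{t},{p,s},{r,t}}
  W12={{q},{p,q},{r,t}} W14={{t},{r,t}} W23={{p,s}} W24={{r},{p,s},{r,t}} W34={{s},{p,s}}
  W124={{r,t}} W234={{p,s}}
components per intersection:
  W1: {{q},{p,q}} {{t},{r,t}}
  W2: {{p},{q},{p,q},{p,s}} {{r},{r,t}}
  W3: {{s},{p,s}}
  W4: {{r},{t},{r,t}} {{s},{p,s}}
  W12: {{q},{p,q}} {{r,t}}
  W14: {{t},{r,t}}
  W23: {{p,s}}
  W24: {{r},{r,t}} {{p,s}}
  W34: {{s},{p,s}}
  W124: {{r,t}}
  W234: {{p,s}}
C dims 7,7,2; δ0: rk 5, SNF 1^5; δ1: rk 2, SNF 1^2
Ȟ^0 = (7 − 5) − 0 = 2, so Ȟ^0 ≅ Z^2
Ȟ^1 = (7 − 2) − 5 = 0, so Ȟ^1 ≅ 0
Ȟ^2 = (2 − 0) − 2 = 0, so Ȟ^2 ≅ 0


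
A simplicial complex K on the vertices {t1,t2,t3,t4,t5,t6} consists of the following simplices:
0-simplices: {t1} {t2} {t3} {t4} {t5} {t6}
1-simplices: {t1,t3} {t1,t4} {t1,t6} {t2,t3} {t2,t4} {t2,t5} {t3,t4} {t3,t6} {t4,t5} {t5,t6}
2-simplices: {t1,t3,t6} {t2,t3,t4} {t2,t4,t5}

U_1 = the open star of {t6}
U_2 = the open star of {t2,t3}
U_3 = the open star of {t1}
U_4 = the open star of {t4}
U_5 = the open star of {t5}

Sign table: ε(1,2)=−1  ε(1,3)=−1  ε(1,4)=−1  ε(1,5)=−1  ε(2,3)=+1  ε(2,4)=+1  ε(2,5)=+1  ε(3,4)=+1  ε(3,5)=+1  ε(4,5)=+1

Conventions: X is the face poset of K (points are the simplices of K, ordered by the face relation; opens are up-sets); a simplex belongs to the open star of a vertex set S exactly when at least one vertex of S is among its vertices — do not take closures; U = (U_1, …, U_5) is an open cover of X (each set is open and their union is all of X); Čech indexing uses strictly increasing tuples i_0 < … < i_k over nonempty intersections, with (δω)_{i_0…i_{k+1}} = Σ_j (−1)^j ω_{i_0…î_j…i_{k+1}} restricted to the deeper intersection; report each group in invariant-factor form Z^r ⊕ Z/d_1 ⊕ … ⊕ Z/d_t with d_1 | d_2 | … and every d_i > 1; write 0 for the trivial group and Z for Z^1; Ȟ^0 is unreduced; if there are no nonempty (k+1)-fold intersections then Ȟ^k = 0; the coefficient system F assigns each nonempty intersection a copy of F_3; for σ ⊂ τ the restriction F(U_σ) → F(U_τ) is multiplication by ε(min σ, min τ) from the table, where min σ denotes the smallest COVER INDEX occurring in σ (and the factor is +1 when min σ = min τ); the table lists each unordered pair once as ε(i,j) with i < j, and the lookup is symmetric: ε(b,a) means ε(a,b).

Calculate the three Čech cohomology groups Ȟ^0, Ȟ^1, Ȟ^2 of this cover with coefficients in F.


nerve simplices:
  U1={{t6},{t1,t6},{t3,t6},{t5,t6},{t1,t3,t6}} U2={{t2},{t3},{t1,t3},{t2,t3},{t2,t4},{t2,t5},{t3,t4},{t3,t6},{t1,t3,t6},{t2,t3,t4},{t2,t4,t5}} U3={{t1},{t1,t3},{t1,t4},{t1,t6},{t1,t3,t6}} U4={{t4},{t1,t4},{t2,t4},{t3,t4},{t4,t5},{t2,t3,t4},{t2,t4,t5}} U5={{t5},{t2,t5},{t4,t5},{t5,t6},{t2,t4,t5}}
  U12={{t3,t6},{t1,t3,t6}} U13={{t1,t6},{t1,t3,t6}} U15={{t5,t6}} U23={{t1,t3},{t1,t3,t6}} U24={{t2,t4},{t3,t4},{t2,t3,t4},{t2,t4,t5}} U25={{t2,t5},{t2,t4,t5}} U34={{t1,t4}} U45={{t4,t5},{t2,t4,t5}}
  U123={{t1,t3,t6}} U245={{t2,t4,t5}}
C dims 5,8,2; δ0: rk_F3 4; δ1: rk_F3 2
degree 0: 5−4−0 = 1 → Ȟ^0 ≅ Z/3
degree 1: 8−2−4 = 2 → Ȟ^1 ≅ Z/3 ⊕ Z/3
degree 2: 2−0−2 = 0 → Ȟ^2 ≅ 0

Ȟ^0(U;F) ≅ Z/3; Ȟ^1(U;F) ≅ Z/3 ⊕ Z/3; Ȟ^2(U;F) ≅ 0


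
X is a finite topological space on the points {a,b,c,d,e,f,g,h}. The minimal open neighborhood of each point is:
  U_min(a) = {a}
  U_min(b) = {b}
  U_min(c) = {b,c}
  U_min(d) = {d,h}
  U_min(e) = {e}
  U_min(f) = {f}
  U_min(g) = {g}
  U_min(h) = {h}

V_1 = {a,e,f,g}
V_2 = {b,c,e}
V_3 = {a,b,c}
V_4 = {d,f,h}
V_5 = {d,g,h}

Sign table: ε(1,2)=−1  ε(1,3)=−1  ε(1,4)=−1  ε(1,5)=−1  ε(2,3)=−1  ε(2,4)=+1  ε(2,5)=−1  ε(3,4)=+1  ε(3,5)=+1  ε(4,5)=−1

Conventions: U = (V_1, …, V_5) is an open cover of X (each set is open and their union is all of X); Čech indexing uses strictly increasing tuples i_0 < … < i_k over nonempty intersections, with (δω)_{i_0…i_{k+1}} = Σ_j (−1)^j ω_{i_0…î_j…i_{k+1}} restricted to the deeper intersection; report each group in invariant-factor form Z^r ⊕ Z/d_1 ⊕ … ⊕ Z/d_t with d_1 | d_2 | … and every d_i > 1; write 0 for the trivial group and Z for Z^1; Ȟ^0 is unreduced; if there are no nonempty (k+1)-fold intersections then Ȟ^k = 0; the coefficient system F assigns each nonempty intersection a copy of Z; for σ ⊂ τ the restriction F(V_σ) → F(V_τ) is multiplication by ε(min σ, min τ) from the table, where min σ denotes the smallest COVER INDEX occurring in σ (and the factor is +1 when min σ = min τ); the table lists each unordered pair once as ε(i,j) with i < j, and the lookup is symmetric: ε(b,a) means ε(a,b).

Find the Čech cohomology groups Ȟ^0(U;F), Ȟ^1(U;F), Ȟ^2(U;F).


nerve of the cover:
  V12={e} V13={a} V14={f} V15={g} V23={b,c} V45={d,h}
C dims 5,6; δ0: rk 5, SNF 1^4·2
Ȟ^0 = (5 − 5) − 0 = 0, so Ȟ^0 ≅ 0
Ȟ^1 = (6 − 0) − 5 = 1 plus torsion [2], so Ȟ^1 ≅ Z ⊕ Z/2
Ȟ^2 = (0 − 0) − 0 = 0, so Ȟ^2 ≅ 0

Ȟ^0 = 0; Ȟ^1 = Z ⊕ Z/2; Ȟ^2 = 0


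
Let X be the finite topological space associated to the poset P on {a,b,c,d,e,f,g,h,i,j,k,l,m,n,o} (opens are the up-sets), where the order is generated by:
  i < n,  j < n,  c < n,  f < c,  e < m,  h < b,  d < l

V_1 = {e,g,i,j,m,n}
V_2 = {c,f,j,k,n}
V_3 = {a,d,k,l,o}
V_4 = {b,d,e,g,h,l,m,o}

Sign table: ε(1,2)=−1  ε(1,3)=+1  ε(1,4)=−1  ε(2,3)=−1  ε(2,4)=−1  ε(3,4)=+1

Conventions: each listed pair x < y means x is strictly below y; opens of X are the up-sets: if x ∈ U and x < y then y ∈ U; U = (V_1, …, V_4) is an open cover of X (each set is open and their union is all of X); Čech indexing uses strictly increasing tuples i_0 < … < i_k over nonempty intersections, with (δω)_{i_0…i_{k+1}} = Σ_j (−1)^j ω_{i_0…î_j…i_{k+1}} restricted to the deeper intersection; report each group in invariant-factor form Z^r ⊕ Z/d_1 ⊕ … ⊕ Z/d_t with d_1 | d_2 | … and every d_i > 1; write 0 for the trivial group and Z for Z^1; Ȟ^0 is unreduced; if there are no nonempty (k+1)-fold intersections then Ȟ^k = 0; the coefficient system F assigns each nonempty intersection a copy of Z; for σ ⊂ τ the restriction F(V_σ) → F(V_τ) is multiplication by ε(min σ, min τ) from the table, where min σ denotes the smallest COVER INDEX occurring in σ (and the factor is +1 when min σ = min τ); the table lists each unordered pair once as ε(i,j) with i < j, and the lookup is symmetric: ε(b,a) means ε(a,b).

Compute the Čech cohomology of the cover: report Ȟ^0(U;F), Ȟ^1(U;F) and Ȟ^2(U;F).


Ȟ^0(U;F) ≅ 0; Ȟ^1(U;F) ≅ Z/2; Ȟ^2(U;F) ≅ 0

nonempty overlaps:
  V12={j,n} V14={e,g,m} V23={k} V34={d,l,o}
C dims 4,4; δ0: rk 4, SNF 1^3·2
degree 0: 4−4−0 = 0 → Ȟ^0 ≅ 0
degree 1: 4−0−4 = 0 plus torsion [2] → Ȟ^1 ≅ Z/2
degree 2: 0−0−0 = 0 → Ȟ^2 ≅ 0


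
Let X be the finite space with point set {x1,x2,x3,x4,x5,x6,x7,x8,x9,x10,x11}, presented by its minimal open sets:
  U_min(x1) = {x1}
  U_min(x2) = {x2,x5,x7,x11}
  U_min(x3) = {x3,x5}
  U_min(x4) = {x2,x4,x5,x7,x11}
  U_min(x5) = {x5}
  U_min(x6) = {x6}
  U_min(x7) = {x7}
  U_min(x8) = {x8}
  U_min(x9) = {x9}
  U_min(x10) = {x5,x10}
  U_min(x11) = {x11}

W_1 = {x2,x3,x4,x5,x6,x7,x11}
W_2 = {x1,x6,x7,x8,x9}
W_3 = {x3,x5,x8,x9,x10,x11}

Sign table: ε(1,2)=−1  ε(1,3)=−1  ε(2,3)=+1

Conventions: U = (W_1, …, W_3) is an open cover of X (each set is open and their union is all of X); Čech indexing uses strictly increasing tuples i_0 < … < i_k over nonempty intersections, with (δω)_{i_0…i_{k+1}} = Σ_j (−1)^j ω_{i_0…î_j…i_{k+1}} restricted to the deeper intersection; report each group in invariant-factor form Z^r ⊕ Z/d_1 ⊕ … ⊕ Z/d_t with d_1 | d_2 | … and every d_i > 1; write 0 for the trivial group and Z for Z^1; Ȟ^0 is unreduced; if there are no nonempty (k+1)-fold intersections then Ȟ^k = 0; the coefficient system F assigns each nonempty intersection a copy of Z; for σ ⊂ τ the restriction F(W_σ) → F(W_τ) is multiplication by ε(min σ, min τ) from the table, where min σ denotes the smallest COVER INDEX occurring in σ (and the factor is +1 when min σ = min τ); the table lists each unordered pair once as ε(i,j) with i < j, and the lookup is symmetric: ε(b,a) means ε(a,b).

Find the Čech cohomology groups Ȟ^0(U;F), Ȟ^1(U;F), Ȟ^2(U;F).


nonempty overlaps:
  W12={x6,x7} W13={x3,x5,x11} W23={x8,x9}
C dims 3,3; δ0: rk 2, SNF 1^2
degree 0: 3−2−0 = 1 → Ȟ^0 ≅ Z
degree 1: 3−0−2 = 1 → Ȟ^1 ≅ Z
degree 2: 0−0−0 = 0 → Ȟ^2 ≅ 0

Ȟ^0 = Z,  Ȟ^1 = Z,  Ȟ^2 = 0


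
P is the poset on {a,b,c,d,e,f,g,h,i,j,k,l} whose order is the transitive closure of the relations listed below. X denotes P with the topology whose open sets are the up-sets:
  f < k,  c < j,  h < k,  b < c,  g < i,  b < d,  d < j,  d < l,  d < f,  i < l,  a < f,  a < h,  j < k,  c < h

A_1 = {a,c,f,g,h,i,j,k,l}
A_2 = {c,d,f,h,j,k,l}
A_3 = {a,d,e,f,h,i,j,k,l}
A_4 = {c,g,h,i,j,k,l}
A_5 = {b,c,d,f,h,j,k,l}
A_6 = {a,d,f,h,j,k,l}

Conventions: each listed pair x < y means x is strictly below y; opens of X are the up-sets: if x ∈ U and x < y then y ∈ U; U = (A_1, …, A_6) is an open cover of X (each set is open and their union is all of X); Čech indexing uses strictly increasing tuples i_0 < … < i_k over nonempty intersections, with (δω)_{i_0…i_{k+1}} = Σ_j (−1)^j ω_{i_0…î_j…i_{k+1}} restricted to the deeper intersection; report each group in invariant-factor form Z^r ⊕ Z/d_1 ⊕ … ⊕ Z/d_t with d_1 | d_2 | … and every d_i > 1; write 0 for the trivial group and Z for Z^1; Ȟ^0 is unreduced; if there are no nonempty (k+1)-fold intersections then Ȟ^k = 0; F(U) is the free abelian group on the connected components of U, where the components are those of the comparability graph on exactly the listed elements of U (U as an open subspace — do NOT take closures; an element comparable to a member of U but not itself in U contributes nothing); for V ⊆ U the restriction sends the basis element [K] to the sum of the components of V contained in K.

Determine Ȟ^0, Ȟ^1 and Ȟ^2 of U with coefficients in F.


Ȟ^0 = Z^2, Ȟ^1 = 0 and Ȟ^2 = 0

nonempty overlaps:
  A12={c,f,h,j,k,l} A13={a,f,h,i,j,k,l} A14={c,g,h,i,j,k,l} A15={c,f,h,j,k,l} A16={a,f,h,j,k,l} A23={d,f,h,j,k,l} A24={c,h,j,k,l} A25={c,d,f,h,j,k,l} A26={d,f,h,j,k,l} A34={h,i,j,k,l} A35={d,f,h,j,k,l} A36={a,d,f,h,j,k,l} A45={c,h,j,k,l} A46={h,j,k,l} A56={d,f,h,j,k,l}
  A123={f,h,j,k,l} A124={c,h,j,k,l} A125={c,f,h,j,k,l} A126={f,h,j,k,l} A134={h,i,j,k,l} A135={f,h,j,k,l} A136={a,f,h,j,k,l} A145={c,h,j,k,l} A146={h,j,k,l} A156={f,h,j,k,l} A234={h,j,k,l} A235={d,f,h,j,k,l} A236={d,f,h,j,k,l} A245={c,h,j,k,l} A246={h,j,k,l} A256={d,f,h,j,k,l} A345={h,j,k,l} A346={h,j,k,l} A356={d,f,h,j,k,l} A456={h,j,k,l}
  A1234={h,j,k,l} A1235={f,h,j,k,l} A1236={f,h,j,k,l} A1245={c,h,j,k,l} A1246={h,j,k,l} A1256={f,h,j,k,l} A1345={h,j,k,l} A1346={h,j,k,l} A1356={f,h,j,k,l} A1456={h,j,k,l} A2345={h,j,k,l} A2346={h,j,k,l} A2356={d,f,h,j,k,l} A2456={h,j,k,l} A3456={h,j,k,l}
  A12345={h,j,k,l} A12346={h,j,k,l} A12356={f,h,j,k,l} A12456={h,j,k,l} A13456={h,j,k,l} A23456={h,j,k,l}
  A123456={h,j,k,l}
components per intersection:
  A1: {a,c,f,h,j,k} {g,i,l}
  A2: {c,d,f,h,j,k,l}
  A3: {a,d,f,h,i,j,k,l} {e}
  A4: {c,h,j,k} {g,i,l}
  A5: {b,c,d,f,h,j,k,l}
  A6: {a,d,f,h,j,k,l}
  A12: {c,f,h,j,k} {l}
  A13: {a,f,h,j,k} {i,l}
  A14: {c,h,j,k} {g,i,l}
  A15: {c,f,h,j,k} {l}
  A16: {a,f,h,j,k} {l}
  A23: {d,f,h,j,k,l}
  A24: {c,h,j,k} {l}
  A25: {c,d,f,h,j,k,l}
  A26: {d,f,h,j,k,l}
  A34: {h,j,k} {i,l}
  A35: {d,f,h,j,k,l}
  A36: {a,d,f,h,j,k,l}
  A45: {c,h,j,k} {l}
  A46: {h,j,k} {l}
  A56: {d,f,h,j,k,l}
  A123: {f,h,j,k} {l}
  A124: {c,h,j,k} {l}
  A125: {c,f,h,j,k} {l}
  A126: {f,h,j,k} {l}
  A134: {h,j,k} {i,l}
  A135: {f,h,j,k} {l}
  A136: {a,f,h,j,k} {l}
  A145: {c,h,j,k} {l}
  A146: {h,j,k} {l}
  A156: {f,h,j,k} {l}
  A234: {h,j,k} {l}
  A235: {d,f,h,j,k,l}
  A236: {d,f,h,j,k,l}
  A245: {c,h,j,k} {l}
  A246: {h,j,k} {l}
  A256: {d,f,h,j,k,l}
  A345: {h,j,k} {l}
  A346: {h,j,k} {l}
  A356: {d,f,h,j,k,l}
  A456: {h,j,k} {l}
  A1234: {h,j,k} {l}
  A1235: {f,h,j,k} {l}
  A1236: {f,h,j,k} {l}
  A1245: {c,h,j,k} {l}
  A1246: {h,j,k} {l}
  A1256: {f,h,j,k} {l}
  A1345: {h,j,k} {l}
  A1346: {h,j,k} {l}
  A1356: {f,h,j,k} {l}
  A1456: {h,j,k} {l}
  A2345: {h,j,k} {l}
  A2346: {h,j,k} {l}
  A2356: {d,f,h,j,k,l}
  A2456: {h,j,k} {l}
  A3456: {h,j,k} {l}
  A12345: {h,j,k} {l}
  A12346: {h,j,k} {l}
  A12356: {f,h,j,k} {l}
  A12456: {h,j,k} {l}
  A13456: {h,j,k} {l}
  A23456: {h,j,k} {l}
  A123456: {h,j,k} {l}
C dims 9,24,36,29; δ0: rk 7, SNF 1^7; δ1: rk 17, SNF 1^17; δ2: rk 19, SNF 1^19
degree 0: 9−7−0 = 2 → Ȟ^0 ≅ Z^2
degree 1: 24−17−7 = 0 → Ȟ^1 ≅ 0
degree 2: 36−19−17 = 0 → Ȟ^2 ≅ 0
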